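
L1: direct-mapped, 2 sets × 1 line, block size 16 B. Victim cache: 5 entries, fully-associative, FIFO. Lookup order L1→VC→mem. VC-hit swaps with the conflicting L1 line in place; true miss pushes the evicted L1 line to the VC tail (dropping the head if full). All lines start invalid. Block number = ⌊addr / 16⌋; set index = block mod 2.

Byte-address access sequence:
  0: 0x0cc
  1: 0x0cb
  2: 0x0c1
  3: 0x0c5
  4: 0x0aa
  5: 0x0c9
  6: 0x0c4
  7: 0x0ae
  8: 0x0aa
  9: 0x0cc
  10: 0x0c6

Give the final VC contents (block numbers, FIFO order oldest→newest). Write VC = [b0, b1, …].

0: 0xcc (blk 12, set 0) → MISS  vc=[]
1: 0xcb (blk 12, set 0) → L1-HIT  vc=[]
2: 0xc1 (blk 12, set 0) → L1-HIT  vc=[]
3: 0xc5 (blk 12, set 0) → L1-HIT  vc=[]
4: 0xaa (blk 10, set 0) → MISS  vc=[12]
5: 0xc9 (blk 12, set 0) → VC-HIT  vc=[10]
6: 0xc4 (blk 12, set 0) → L1-HIT  vc=[10]
7: 0xae (blk 10, set 0) → VC-HIT  vc=[12]
8: 0xaa (blk 10, set 0) → L1-HIT  vc=[12]
9: 0xcc (blk 12, set 0) → VC-HIT  vc=[10]
10: 0xc6 (blk 12, set 0) → L1-HIT  vc=[10]

VC = [10]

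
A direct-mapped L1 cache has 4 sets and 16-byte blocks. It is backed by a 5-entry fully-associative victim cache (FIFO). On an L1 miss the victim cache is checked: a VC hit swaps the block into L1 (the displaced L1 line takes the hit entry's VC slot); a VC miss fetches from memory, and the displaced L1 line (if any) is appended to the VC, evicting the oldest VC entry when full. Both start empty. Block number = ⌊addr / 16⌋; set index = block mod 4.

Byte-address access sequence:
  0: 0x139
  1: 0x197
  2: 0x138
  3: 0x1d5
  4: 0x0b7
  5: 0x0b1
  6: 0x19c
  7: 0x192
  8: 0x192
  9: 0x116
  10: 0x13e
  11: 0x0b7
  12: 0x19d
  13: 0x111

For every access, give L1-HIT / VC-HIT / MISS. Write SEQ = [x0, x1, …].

  [0] addr=0x139 blk=19 s=3: MISS | VC []
  [1] addr=0x197 blk=25 s=1: MISS | VC []
  [2] addr=0x138 blk=19 s=3: L1-HIT | VC []
  [3] addr=0x1d5 blk=29 s=1: MISS | VC [25]
  [4] addr=0xb7 blk=11 s=3: MISS | VC [25, 19]
  [5] addr=0xb1 blk=11 s=3: L1-HIT | VC [25, 19]
  [6] addr=0x19c blk=25 s=1: VC-HIT | VC [29, 19]
  [7] addr=0x192 blk=25 s=1: L1-HIT | VC [29, 19]
  [8] addr=0x192 blk=25 s=1: L1-HIT | VC [29, 19]
  [9] addr=0x116 blk=17 s=1: MISS | VC [29, 19, 25]
  [10] addr=0x13e blk=19 s=3: VC-HIT | VC [29, 11, 25]
  [11] addr=0xb7 blk=11 s=3: VC-HIT | VC [29, 19, 25]
  [12] addr=0x19d blk=25 s=1: VC-HIT | VC [29, 19, 17]
  [13] addr=0x111 blk=17 s=1: VC-HIT | VC [29, 19, 25]

SEQ = [MISS, MISS, L1-HIT, MISS, MISS, L1-HIT, VC-HIT, L1-HIT, L1-HIT, MISS, VC-HIT, VC-HIT, VC-HIT, VC-HIT]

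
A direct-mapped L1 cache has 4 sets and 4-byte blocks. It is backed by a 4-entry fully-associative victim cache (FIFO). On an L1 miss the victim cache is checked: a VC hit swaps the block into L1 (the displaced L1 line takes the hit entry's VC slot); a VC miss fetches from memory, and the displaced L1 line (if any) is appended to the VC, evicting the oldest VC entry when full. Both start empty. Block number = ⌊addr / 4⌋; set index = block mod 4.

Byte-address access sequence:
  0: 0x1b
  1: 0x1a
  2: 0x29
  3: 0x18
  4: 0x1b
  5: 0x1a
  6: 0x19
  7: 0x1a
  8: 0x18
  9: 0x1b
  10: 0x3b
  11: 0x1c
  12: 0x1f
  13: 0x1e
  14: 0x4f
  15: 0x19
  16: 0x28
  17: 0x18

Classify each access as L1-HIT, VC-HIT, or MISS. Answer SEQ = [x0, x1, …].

0: 0x1b (blk 6, set 2) → MISS  vc=[]
1: 0x1a (blk 6, set 2) → L1-HIT  vc=[]
2: 0x29 (blk 10, set 2) → MISS  vc=[6]
3: 0x18 (blk 6, set 2) → VC-HIT  vc=[10]
4: 0x1b (blk 6, set 2) → L1-HIT  vc=[10]
5: 0x1a (blk 6, set 2) → L1-HIT  vc=[10]
6: 0x19 (blk 6, set 2) → L1-HIT  vc=[10]
7: 0x1a (blk 6, set 2) → L1-HIT  vc=[10]
8: 0x18 (blk 6, set 2) → L1-HIT  vc=[10]
9: 0x1b (blk 6, set 2) → L1-HIT  vc=[10]
10: 0x3b (blk 14, set 2) → MISS  vc=[10, 6]
11: 0x1c (blk 7, set 3) → MISS  vc=[10, 6]
12: 0x1f (blk 7, set 3) → L1-HIT  vc=[10, 6]
13: 0x1e (blk 7, set 3) → L1-HIT  vc=[10, 6]
14: 0x4f (blk 19, set 3) → MISS  vc=[10, 6, 7]
15: 0x19 (blk 6, set 2) → VC-HIT  vc=[10, 14, 7]
16: 0x28 (blk 10, set 2) → VC-HIT  vc=[6, 14, 7]
17: 0x18 (blk 6, set 2) → VC-HIT  vc=[10, 14, 7]

SEQ = [MISS, L1-HIT, MISS, VC-HIT, L1-HIT, L1-HIT, L1-HIT, L1-HIT, L1-HIT, L1-HIT, MISS, MISS, L1-HIT, L1-HIT, MISS, VC-HIT, VC-HIT, VC-HIT]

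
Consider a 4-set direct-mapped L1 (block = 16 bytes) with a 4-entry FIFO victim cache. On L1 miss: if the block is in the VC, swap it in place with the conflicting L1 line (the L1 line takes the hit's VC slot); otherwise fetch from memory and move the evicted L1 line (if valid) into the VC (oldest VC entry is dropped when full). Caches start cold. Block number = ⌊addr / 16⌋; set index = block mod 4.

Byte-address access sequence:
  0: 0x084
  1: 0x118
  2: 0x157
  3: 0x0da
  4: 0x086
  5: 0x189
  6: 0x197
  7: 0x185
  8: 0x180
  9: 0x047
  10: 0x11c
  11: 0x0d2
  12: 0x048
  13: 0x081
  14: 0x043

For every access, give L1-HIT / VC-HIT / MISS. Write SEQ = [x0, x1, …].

#0 0x84→b8/s0 MISS; vc=[]
#1 0x118→b17/s1 MISS; vc=[]
#2 0x157→b21/s1 MISS; vc=[17]
#3 0xda→b13/s1 MISS; vc=[17,21]
#4 0x86→b8/s0 L1-HIT; vc=[17,21]
#5 0x189→b24/s0 MISS; vc=[17,21,8]
#6 0x197→b25/s1 MISS; vc=[17,21,8,13]
#7 0x185→b24/s0 L1-HIT; vc=[17,21,8,13]
#8 0x180→b24/s0 L1-HIT; vc=[17,21,8,13]
#9 0x47→b4/s0 MISS; vc=[21,8,13,24]
#10 0x11c→b17/s1 MISS; vc=[8,13,24,25]
#11 0xd2→b13/s1 VC-HIT; vc=[8,17,24,25]
#12 0x48→b4/s0 L1-HIT; vc=[8,17,24,25]
#13 0x81→b8/s0 VC-HIT; vc=[4,17,24,25]
#14 0x43→b4/s0 VC-HIT; vc=[8,17,24,25]

SEQ = [MISS, MISS, MISS, MISS, L1-HIT, MISS, MISS, L1-HIT, L1-HIT, MISS, MISS, VC-HIT, L1-HIT, VC-HIT, VC-HIT]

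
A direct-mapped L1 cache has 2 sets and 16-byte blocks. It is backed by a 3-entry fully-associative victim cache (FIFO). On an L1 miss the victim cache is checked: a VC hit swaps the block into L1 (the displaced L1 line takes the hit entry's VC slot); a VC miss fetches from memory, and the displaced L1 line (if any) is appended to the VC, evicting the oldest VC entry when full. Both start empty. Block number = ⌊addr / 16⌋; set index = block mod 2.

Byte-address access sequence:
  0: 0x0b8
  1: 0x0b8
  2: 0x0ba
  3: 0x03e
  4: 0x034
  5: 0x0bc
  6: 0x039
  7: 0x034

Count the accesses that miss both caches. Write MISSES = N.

0: 0xb8 (blk 11, set 1) → MISS  vc=[]
1: 0xb8 (blk 11, set 1) → L1-HIT  vc=[]
2: 0xba (blk 11, set 1) → L1-HIT  vc=[]
3: 0x3e (blk 3, set 1) → MISS  vc=[11]
4: 0x34 (blk 3, set 1) → L1-HIT  vc=[11]
5: 0xbc (blk 11, set 1) → VC-HIT  vc=[3]
6: 0x39 (blk 3, set 1) → VC-HIT  vc=[11]
7: 0x34 (blk 3, set 1) → L1-HIT  vc=[11]

MISSES = 2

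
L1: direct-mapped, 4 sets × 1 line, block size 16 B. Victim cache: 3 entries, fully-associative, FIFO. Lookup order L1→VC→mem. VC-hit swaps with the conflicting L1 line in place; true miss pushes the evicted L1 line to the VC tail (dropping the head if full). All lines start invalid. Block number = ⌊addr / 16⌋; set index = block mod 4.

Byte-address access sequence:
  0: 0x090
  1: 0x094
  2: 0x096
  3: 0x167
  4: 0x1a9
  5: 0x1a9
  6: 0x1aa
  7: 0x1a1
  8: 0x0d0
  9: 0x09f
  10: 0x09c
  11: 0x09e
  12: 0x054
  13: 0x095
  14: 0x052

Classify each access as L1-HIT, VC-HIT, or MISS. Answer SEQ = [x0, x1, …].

  [0] addr=0x90 blk=9 s=1: MISS | VC []
  [1] addr=0x94 blk=9 s=1: L1-HIT | VC []
  [2] addr=0x96 blk=9 s=1: L1-HIT | VC []
  [3] addr=0x167 blk=22 s=2: MISS | VC []
  [4] addr=0x1a9 blk=26 s=2: MISS | VC [22]
  [5] addr=0x1a9 blk=26 s=2: L1-HIT | VC [22]
  [6] addr=0x1aa blk=26 s=2: L1-HIT | VC [22]
  [7] addr=0x1a1 blk=26 s=2: L1-HIT | VC [22]
  [8] addr=0xd0 blk=13 s=1: MISS | VC [22, 9]
  [9] addr=0x9f blk=9 s=1: VC-HIT | VC [22, 13]
  [10] addr=0x9c blk=9 s=1: L1-HIT | VC [22, 13]
  [11] addr=0x9e blk=9 s=1: L1-HIT | VC [22, 13]
  [12] addr=0x54 blk=5 s=1: MISS | VC [22, 13, 9]
  [13] addr=0x95 blk=9 s=1: VC-HIT | VC [22, 13, 5]
  [14] addr=0x52 blk=5 s=1: VC-HIT | VC [22, 13, 9]

SEQ = [MISS, L1-HIT, L1-HIT, MISS, MISS, L1-HIT, L1-HIT, L1-HIT, MISS, VC-HIT, L1-HIT, L1-HIT, MISS, VC-HIT, VC-HIT]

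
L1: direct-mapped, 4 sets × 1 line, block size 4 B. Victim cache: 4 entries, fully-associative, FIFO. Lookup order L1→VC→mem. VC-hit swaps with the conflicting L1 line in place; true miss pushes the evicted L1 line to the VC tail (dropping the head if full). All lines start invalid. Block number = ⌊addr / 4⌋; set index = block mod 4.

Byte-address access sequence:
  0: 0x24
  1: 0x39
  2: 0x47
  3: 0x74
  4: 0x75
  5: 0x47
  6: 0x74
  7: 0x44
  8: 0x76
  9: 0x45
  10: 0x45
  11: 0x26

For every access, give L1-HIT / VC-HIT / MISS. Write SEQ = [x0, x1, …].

SEQ = [MISS, MISS, MISS, MISS, L1-HIT, VC-HIT, VC-HIT, VC-HIT, VC-HIT, VC-HIT, L1-HIT, VC-HIT]

0: 0x24 (blk 9, set 1) → MISS  vc=[]
1: 0x39 (blk 14, set 2) → MISS  vc=[]
2: 0x47 (blk 17, set 1) → MISS  vc=[9]
3: 0x74 (blk 29, set 1) → MISS  vc=[9, 17]
4: 0x75 (blk 29, set 1) → L1-HIT  vc=[9, 17]
5: 0x47 (blk 17, set 1) → VC-HIT  vc=[9, 29]
6: 0x74 (blk 29, set 1) → VC-HIT  vc=[9, 17]
7: 0x44 (blk 17, set 1) → VC-HIT  vc=[9, 29]
8: 0x76 (blk 29, set 1) → VC-HIT  vc=[9, 17]
9: 0x45 (blk 17, set 1) → VC-HIT  vc=[9, 29]
10: 0x45 (blk 17, set 1) → L1-HIT  vc=[9, 29]
11: 0x26 (blk 9, set 1) → VC-HIT  vc=[17, 29]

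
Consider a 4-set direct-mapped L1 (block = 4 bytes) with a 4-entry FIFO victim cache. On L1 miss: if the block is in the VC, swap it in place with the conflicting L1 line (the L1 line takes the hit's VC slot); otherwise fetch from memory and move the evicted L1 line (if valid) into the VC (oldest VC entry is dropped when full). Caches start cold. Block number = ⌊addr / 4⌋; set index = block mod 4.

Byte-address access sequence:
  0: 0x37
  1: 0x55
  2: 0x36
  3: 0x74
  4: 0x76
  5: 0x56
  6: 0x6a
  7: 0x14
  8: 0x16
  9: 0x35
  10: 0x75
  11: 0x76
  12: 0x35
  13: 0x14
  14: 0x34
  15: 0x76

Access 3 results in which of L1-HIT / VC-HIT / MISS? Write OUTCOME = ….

OUTCOME = MISS

#0 0x37→b13/s1 MISS; vc=[]
#1 0x55→b21/s1 MISS; vc=[13]
#2 0x36→b13/s1 VC-HIT; vc=[21]
#3 0x74→b29/s1 MISS; vc=[21,13]
#4 0x76→b29/s1 L1-HIT; vc=[21,13]
#5 0x56→b21/s1 VC-HIT; vc=[29,13]
#6 0x6a→b26/s2 MISS; vc=[29,13]
#7 0x14→b5/s1 MISS; vc=[29,13,21]
#8 0x16→b5/s1 L1-HIT; vc=[29,13,21]
#9 0x35→b13/s1 VC-HIT; vc=[29,5,21]
#10 0x75→b29/s1 VC-HIT; vc=[13,5,21]
#11 0x76→b29/s1 L1-HIT; vc=[13,5,21]
#12 0x35→b13/s1 VC-HIT; vc=[29,5,21]
#13 0x14→b5/s1 VC-HIT; vc=[29,13,21]
#14 0x34→b13/s1 VC-HIT; vc=[29,5,21]
#15 0x76→b29/s1 VC-HIT; vc=[13,5,21]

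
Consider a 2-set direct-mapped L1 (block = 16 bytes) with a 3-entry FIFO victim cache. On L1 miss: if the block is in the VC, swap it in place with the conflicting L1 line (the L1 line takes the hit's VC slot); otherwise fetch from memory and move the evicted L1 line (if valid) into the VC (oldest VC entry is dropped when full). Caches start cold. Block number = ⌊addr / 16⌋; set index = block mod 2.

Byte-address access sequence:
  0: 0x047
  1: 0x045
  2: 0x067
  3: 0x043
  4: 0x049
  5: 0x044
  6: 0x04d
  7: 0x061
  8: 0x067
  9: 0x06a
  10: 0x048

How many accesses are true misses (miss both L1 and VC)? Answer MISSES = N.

MISSES = 2

  [0] addr=0x47 blk=4 s=0: MISS | VC []
  [1] addr=0x45 blk=4 s=0: L1-HIT | VC []
  [2] addr=0x67 blk=6 s=0: MISS | VC [4]
  [3] addr=0x43 blk=4 s=0: VC-HIT | VC [6]
  [4] addr=0x49 blk=4 s=0: L1-HIT | VC [6]
  [5] addr=0x44 blk=4 s=0: L1-HIT | VC [6]
  [6] addr=0x4d blk=4 s=0: L1-HIT | VC [6]
  [7] addr=0x61 blk=6 s=0: VC-HIT | VC [4]
  [8] addr=0x67 blk=6 s=0: L1-HIT | VC [4]
  [9] addr=0x6a blk=6 s=0: L1-HIT | VC [4]
  [10] addr=0x48 blk=4 s=0: VC-HIT | VC [6]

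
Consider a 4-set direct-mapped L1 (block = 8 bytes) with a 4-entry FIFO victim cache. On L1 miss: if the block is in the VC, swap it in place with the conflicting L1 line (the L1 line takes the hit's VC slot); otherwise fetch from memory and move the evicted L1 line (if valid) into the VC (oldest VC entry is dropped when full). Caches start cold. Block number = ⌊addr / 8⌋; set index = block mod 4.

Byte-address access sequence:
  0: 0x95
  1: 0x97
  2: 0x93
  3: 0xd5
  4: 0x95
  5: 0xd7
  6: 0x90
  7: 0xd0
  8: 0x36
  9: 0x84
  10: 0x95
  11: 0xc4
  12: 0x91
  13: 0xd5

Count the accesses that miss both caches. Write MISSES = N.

MISSES = 5

#0 0x95→b18/s2 MISS; vc=[]
#1 0x97→b18/s2 L1-HIT; vc=[]
#2 0x93→b18/s2 L1-HIT; vc=[]
#3 0xd5→b26/s2 MISS; vc=[18]
#4 0x95→b18/s2 VC-HIT; vc=[26]
#5 0xd7→b26/s2 VC-HIT; vc=[18]
#6 0x90→b18/s2 VC-HIT; vc=[26]
#7 0xd0→b26/s2 VC-HIT; vc=[18]
#8 0x36→b6/s2 MISS; vc=[18,26]
#9 0x84→b16/s0 MISS; vc=[18,26]
#10 0x95→b18/s2 VC-HIT; vc=[6,26]
#11 0xc4→b24/s0 MISS; vc=[6,26,16]
#12 0x91→b18/s2 L1-HIT; vc=[6,26,16]
#13 0xd5→b26/s2 VC-HIT; vc=[6,18,16]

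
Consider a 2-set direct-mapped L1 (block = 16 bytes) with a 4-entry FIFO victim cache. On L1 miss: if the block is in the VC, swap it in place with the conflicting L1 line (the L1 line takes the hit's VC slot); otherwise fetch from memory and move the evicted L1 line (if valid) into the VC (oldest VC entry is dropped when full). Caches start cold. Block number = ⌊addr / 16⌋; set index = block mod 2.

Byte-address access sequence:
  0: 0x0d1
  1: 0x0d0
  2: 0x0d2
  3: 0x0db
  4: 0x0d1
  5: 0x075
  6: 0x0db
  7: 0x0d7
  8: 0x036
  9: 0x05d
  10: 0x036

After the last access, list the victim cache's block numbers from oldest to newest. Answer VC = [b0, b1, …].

#0 0xd1→b13/s1 MISS; vc=[]
#1 0xd0→b13/s1 L1-HIT; vc=[]
#2 0xd2→b13/s1 L1-HIT; vc=[]
#3 0xdb→b13/s1 L1-HIT; vc=[]
#4 0xd1→b13/s1 L1-HIT; vc=[]
#5 0x75→b7/s1 MISS; vc=[13]
#6 0xdb→b13/s1 VC-HIT; vc=[7]
#7 0xd7→b13/s1 L1-HIT; vc=[7]
#8 0x36→b3/s1 MISS; vc=[7,13]
#9 0x5d→b5/s1 MISS; vc=[7,13,3]
#10 0x36→b3/s1 VC-HIT; vc=[7,13,5]

VC = [7, 13, 5]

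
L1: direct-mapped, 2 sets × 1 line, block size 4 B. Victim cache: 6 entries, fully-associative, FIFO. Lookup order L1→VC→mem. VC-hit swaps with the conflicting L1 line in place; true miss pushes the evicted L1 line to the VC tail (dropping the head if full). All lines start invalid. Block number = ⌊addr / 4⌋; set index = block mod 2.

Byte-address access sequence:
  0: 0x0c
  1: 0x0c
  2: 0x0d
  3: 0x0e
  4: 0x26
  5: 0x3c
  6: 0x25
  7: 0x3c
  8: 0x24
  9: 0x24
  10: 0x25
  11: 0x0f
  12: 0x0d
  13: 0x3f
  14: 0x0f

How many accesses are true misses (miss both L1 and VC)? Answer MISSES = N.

  [0] addr=0xc blk=3 s=1: MISS | VC []
  [1] addr=0xc blk=3 s=1: L1-HIT | VC []
  [2] addr=0xd blk=3 s=1: L1-HIT | VC []
  [3] addr=0xe blk=3 s=1: L1-HIT | VC []
  [4] addr=0x26 blk=9 s=1: MISS | VC [3]
  [5] addr=0x3c blk=15 s=1: MISS | VC [3, 9]
  [6] addr=0x25 blk=9 s=1: VC-HIT | VC [3, 15]
  [7] addr=0x3c blk=15 s=1: VC-HIT | VC [3, 9]
  [8] addr=0x24 blk=9 s=1: VC-HIT | VC [3, 15]
  [9] addr=0x24 blk=9 s=1: L1-HIT | VC [3, 15]
  [10] addr=0x25 blk=9 s=1: L1-HIT | VC [3, 15]
  [11] addr=0xf blk=3 s=1: VC-HIT | VC [9, 15]
  [12] addr=0xd blk=3 s=1: L1-HIT | VC [9, 15]
  [13] addr=0x3f blk=15 s=1: VC-HIT | VC [9, 3]
  [14] addr=0xf blk=3 s=1: VC-HIT | VC [9, 15]

MISSES = 3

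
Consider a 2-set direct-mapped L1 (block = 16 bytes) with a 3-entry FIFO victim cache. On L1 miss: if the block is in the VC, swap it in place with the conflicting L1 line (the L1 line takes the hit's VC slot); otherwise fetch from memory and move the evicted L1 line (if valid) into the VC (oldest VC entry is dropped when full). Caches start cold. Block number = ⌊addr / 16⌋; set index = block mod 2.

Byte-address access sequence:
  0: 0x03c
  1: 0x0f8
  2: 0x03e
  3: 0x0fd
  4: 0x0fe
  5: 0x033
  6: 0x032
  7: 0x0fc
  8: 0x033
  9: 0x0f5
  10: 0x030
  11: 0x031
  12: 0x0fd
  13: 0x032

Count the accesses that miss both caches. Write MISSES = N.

0: 0x3c (blk 3, set 1) → MISS  vc=[]
1: 0xf8 (blk 15, set 1) → MISS  vc=[3]
2: 0x3e (blk 3, set 1) → VC-HIT  vc=[15]
3: 0xfd (blk 15, set 1) → VC-HIT  vc=[3]
4: 0xfe (blk 15, set 1) → L1-HIT  vc=[3]
5: 0x33 (blk 3, set 1) → VC-HIT  vc=[15]
6: 0x32 (blk 3, set 1) → L1-HIT  vc=[15]
7: 0xfc (blk 15, set 1) → VC-HIT  vc=[3]
8: 0x33 (blk 3, set 1) → VC-HIT  vc=[15]
9: 0xf5 (blk 15, set 1) → VC-HIT  vc=[3]
10: 0x30 (blk 3, set 1) → VC-HIT  vc=[15]
11: 0x31 (blk 3, set 1) → L1-HIT  vc=[15]
12: 0xfd (blk 15, set 1) → VC-HIT  vc=[3]
13: 0x32 (blk 3, set 1) → VC-HIT  vc=[15]

MISSES = 2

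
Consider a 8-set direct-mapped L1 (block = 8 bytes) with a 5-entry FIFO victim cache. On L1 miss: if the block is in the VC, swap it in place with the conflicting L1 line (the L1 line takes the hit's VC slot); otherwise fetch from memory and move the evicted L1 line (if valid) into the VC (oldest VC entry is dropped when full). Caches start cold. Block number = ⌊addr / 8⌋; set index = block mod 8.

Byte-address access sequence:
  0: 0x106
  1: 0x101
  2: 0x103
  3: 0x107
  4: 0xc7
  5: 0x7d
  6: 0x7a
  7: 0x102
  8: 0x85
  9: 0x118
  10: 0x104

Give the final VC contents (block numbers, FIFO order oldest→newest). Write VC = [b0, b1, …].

VC = [24, 16]

  [0] addr=0x106 blk=32 s=0: MISS | VC []
  [1] addr=0x101 blk=32 s=0: L1-HIT | VC []
  [2] addr=0x103 blk=32 s=0: L1-HIT | VC []
  [3] addr=0x107 blk=32 s=0: L1-HIT | VC []
  [4] addr=0xc7 blk=24 s=0: MISS | VC [32]
  [5] addr=0x7d blk=15 s=7: MISS | VC [32]
  [6] addr=0x7a blk=15 s=7: L1-HIT | VC [32]
  [7] addr=0x102 blk=32 s=0: VC-HIT | VC [24]
  [8] addr=0x85 blk=16 s=0: MISS | VC [24, 32]
  [9] addr=0x118 blk=35 s=3: MISS | VC [24, 32]
  [10] addr=0x104 blk=32 s=0: VC-HIT | VC [24, 16]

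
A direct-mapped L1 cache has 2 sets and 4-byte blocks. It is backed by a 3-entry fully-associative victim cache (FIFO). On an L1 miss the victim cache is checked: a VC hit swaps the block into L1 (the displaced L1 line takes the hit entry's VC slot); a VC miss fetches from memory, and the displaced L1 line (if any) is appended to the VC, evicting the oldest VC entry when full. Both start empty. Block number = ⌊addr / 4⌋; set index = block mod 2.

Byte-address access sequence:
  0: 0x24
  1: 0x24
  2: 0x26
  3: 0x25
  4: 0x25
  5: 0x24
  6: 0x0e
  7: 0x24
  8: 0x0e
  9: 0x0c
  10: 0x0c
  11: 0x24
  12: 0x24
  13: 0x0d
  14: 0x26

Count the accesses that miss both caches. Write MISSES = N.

MISSES = 2

#0 0x24→b9/s1 MISS; vc=[]
#1 0x24→b9/s1 L1-HIT; vc=[]
#2 0x26→b9/s1 L1-HIT; vc=[]
#3 0x25→b9/s1 L1-HIT; vc=[]
#4 0x25→b9/s1 L1-HIT; vc=[]
#5 0x24→b9/s1 L1-HIT; vc=[]
#6 0xe→b3/s1 MISS; vc=[9]
#7 0x24→b9/s1 VC-HIT; vc=[3]
#8 0xe→b3/s1 VC-HIT; vc=[9]
#9 0xc→b3/s1 L1-HIT; vc=[9]
#10 0xc→b3/s1 L1-HIT; vc=[9]
#11 0x24→b9/s1 VC-HIT; vc=[3]
#12 0x24→b9/s1 L1-HIT; vc=[3]
#13 0xd→b3/s1 VC-HIT; vc=[9]
#14 0x26→b9/s1 VC-HIT; vc=[3]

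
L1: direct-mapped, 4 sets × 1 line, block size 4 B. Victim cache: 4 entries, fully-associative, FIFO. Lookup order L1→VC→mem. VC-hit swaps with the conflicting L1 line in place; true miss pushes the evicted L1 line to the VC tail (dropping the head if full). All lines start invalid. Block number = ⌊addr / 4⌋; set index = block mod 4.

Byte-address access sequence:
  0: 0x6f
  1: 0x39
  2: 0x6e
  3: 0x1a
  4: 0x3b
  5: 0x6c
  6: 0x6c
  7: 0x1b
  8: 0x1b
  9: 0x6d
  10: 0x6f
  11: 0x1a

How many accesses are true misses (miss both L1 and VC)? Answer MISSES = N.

0: 0x6f (blk 27, set 3) → MISS  vc=[]
1: 0x39 (blk 14, set 2) → MISS  vc=[]
2: 0x6e (blk 27, set 3) → L1-HIT  vc=[]
3: 0x1a (blk 6, set 2) → MISS  vc=[14]
4: 0x3b (blk 14, set 2) → VC-HIT  vc=[6]
5: 0x6c (blk 27, set 3) → L1-HIT  vc=[6]
6: 0x6c (blk 27, set 3) → L1-HIT  vc=[6]
7: 0x1b (blk 6, set 2) → VC-HIT  vc=[14]
8: 0x1b (blk 6, set 2) → L1-HIT  vc=[14]
9: 0x6d (blk 27, set 3) → L1-HIT  vc=[14]
10: 0x6f (blk 27, set 3) → L1-HIT  vc=[14]
11: 0x1a (blk 6, set 2) → L1-HIT  vc=[14]

MISSES = 3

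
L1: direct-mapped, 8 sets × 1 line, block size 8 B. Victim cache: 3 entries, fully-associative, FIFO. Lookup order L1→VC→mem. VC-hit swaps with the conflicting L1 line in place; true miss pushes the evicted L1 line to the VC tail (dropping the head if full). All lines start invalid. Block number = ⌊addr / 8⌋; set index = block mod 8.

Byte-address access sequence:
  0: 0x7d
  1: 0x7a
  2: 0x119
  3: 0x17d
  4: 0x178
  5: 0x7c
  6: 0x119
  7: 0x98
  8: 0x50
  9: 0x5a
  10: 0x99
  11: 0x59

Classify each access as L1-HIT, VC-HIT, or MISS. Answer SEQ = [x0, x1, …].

#0 0x7d→b15/s7 MISS; vc=[]
#1 0x7a→b15/s7 L1-HIT; vc=[]
#2 0x119→b35/s3 MISS; vc=[]
#3 0x17d→b47/s7 MISS; vc=[15]
#4 0x178→b47/s7 L1-HIT; vc=[15]
#5 0x7c→b15/s7 VC-HIT; vc=[47]
#6 0x119→b35/s3 L1-HIT; vc=[47]
#7 0x98→b19/s3 MISS; vc=[47,35]
#8 0x50→b10/s2 MISS; vc=[47,35]
#9 0x5a→b11/s3 MISS; vc=[47,35,19]
#10 0x99→b19/s3 VC-HIT; vc=[47,35,11]
#11 0x59→b11/s3 VC-HIT; vc=[47,35,19]

SEQ = [MISS, L1-HIT, MISS, MISS, L1-HIT, VC-HIT, L1-HIT, MISS, MISS, MISS, VC-HIT, VC-HIT]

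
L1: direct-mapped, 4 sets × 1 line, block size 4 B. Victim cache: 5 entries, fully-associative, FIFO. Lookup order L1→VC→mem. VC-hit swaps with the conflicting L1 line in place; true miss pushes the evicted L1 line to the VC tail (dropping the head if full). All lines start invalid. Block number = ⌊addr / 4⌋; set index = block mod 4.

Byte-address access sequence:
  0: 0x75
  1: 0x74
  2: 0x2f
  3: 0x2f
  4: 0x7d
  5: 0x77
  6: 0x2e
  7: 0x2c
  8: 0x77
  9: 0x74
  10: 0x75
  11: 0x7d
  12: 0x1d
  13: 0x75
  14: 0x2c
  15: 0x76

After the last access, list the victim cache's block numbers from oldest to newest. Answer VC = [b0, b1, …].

VC = [7, 31]

0: 0x75 (blk 29, set 1) → MISS  vc=[]
1: 0x74 (blk 29, set 1) → L1-HIT  vc=[]
2: 0x2f (blk 11, set 3) → MISS  vc=[]
3: 0x2f (blk 11, set 3) → L1-HIT  vc=[]
4: 0x7d (blk 31, set 3) → MISS  vc=[11]
5: 0x77 (blk 29, set 1) → L1-HIT  vc=[11]
6: 0x2e (blk 11, set 3) → VC-HIT  vc=[31]
7: 0x2c (blk 11, set 3) → L1-HIT  vc=[31]
8: 0x77 (blk 29, set 1) → L1-HIT  vc=[31]
9: 0x74 (blk 29, set 1) → L1-HIT  vc=[31]
10: 0x75 (blk 29, set 1) → L1-HIT  vc=[31]
11: 0x7d (blk 31, set 3) → VC-HIT  vc=[11]
12: 0x1d (blk 7, set 3) → MISS  vc=[11, 31]
13: 0x75 (blk 29, set 1) → L1-HIT  vc=[11, 31]
14: 0x2c (blk 11, set 3) → VC-HIT  vc=[7, 31]
15: 0x76 (blk 29, set 1) → L1-HIT  vc=[7, 31]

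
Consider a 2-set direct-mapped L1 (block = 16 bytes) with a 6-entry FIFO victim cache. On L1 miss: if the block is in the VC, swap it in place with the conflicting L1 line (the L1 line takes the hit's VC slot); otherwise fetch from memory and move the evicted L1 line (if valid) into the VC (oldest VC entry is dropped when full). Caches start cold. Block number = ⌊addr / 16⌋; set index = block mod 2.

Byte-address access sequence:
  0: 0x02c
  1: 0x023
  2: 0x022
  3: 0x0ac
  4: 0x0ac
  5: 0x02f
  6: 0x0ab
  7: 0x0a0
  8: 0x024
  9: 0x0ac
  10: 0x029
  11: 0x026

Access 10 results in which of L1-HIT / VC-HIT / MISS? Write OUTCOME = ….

  [0] addr=0x2c blk=2 s=0: MISS | VC []
  [1] addr=0x23 blk=2 s=0: L1-HIT | VC []
  [2] addr=0x22 blk=2 s=0: L1-HIT | VC []
  [3] addr=0xac blk=10 s=0: MISS | VC [2]
  [4] addr=0xac blk=10 s=0: L1-HIT | VC [2]
  [5] addr=0x2f blk=2 s=0: VC-HIT | VC [10]
  [6] addr=0xab blk=10 s=0: VC-HIT | VC [2]
  [7] addr=0xa0 blk=10 s=0: L1-HIT | VC [2]
  [8] addr=0x24 blk=2 s=0: VC-HIT | VC [10]
  [9] addr=0xac blk=10 s=0: VC-HIT | VC [2]
  [10] addr=0x29 blk=2 s=0: VC-HIT | VC [10]
  [11] addr=0x26 blk=2 s=0: L1-HIT | VC [10]

OUTCOME = VC-HIT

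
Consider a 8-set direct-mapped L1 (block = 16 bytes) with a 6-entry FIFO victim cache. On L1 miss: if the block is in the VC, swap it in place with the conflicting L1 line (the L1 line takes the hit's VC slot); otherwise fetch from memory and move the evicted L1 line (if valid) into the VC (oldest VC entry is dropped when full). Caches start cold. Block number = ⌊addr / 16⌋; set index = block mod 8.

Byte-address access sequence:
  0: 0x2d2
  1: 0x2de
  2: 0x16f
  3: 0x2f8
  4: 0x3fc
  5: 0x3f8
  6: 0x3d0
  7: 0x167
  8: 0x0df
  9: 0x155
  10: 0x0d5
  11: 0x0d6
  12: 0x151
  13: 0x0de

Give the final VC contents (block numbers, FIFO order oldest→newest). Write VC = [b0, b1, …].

#0 0x2d2→b45/s5 MISS; vc=[]
#1 0x2de→b45/s5 L1-HIT; vc=[]
#2 0x16f→b22/s6 MISS; vc=[]
#3 0x2f8→b47/s7 MISS; vc=[]
#4 0x3fc→b63/s7 MISS; vc=[47]
#5 0x3f8→b63/s7 L1-HIT; vc=[47]
#6 0x3d0→b61/s5 MISS; vc=[47,45]
#7 0x167→b22/s6 L1-HIT; vc=[47,45]
#8 0xdf→b13/s5 MISS; vc=[47,45,61]
#9 0x155→b21/s5 MISS; vc=[47,45,61,13]
#10 0xd5→b13/s5 VC-HIT; vc=[47,45,61,21]
#11 0xd6→b13/s5 L1-HIT; vc=[47,45,61,21]
#12 0x151→b21/s5 VC-HIT; vc=[47,45,61,13]
#13 0xde→b13/s5 VC-HIT; vc=[47,45,61,21]

VC = [47, 45, 61, 21]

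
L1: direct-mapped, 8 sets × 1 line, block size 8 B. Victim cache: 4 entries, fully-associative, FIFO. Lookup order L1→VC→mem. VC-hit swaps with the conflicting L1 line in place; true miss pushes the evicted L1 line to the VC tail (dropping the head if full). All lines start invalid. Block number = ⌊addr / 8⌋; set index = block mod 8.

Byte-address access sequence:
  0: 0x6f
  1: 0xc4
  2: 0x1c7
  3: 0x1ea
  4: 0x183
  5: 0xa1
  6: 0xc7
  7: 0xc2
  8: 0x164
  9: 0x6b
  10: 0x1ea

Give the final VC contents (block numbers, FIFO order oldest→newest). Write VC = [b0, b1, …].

  [0] addr=0x6f blk=13 s=5: MISS | VC []
  [1] addr=0xc4 blk=24 s=0: MISS | VC []
  [2] addr=0x1c7 blk=56 s=0: MISS | VC [24]
  [3] addr=0x1ea blk=61 s=5: MISS | VC [24, 13]
  [4] addr=0x183 blk=48 s=0: MISS | VC [24, 13, 56]
  [5] addr=0xa1 blk=20 s=4: MISS | VC [24, 13, 56]
  [6] addr=0xc7 blk=24 s=0: VC-HIT | VC [48, 13, 56]
  [7] addr=0xc2 blk=24 s=0: L1-HIT | VC [48, 13, 56]
  [8] addr=0x164 blk=44 s=4: MISS | VC [48, 13, 56, 20]
  [9] addr=0x6b blk=13 s=5: VC-HIT | VC [48, 61, 56, 20]
  [10] addr=0x1ea blk=61 s=5: VC-HIT | VC [48, 13, 56, 20]

VC = [48, 13, 56, 20]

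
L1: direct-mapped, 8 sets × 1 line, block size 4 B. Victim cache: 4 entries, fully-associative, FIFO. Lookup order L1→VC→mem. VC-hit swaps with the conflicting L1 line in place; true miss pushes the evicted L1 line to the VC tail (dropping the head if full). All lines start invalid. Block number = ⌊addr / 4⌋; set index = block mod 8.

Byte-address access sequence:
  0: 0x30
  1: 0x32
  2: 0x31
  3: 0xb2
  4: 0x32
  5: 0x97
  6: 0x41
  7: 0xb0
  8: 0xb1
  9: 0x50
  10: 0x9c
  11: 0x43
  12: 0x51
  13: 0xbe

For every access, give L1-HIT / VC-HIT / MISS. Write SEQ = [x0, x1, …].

#0 0x30→b12/s4 MISS; vc=[]
#1 0x32→b12/s4 L1-HIT; vc=[]
#2 0x31→b12/s4 L1-HIT; vc=[]
#3 0xb2→b44/s4 MISS; vc=[12]
#4 0x32→b12/s4 VC-HIT; vc=[44]
#5 0x97→b37/s5 MISS; vc=[44]
#6 0x41→b16/s0 MISS; vc=[44]
#7 0xb0→b44/s4 VC-HIT; vc=[12]
#8 0xb1→b44/s4 L1-HIT; vc=[12]
#9 0x50→b20/s4 MISS; vc=[12,44]
#10 0x9c→b39/s7 MISS; vc=[12,44]
#11 0x43→b16/s0 L1-HIT; vc=[12,44]
#12 0x51→b20/s4 L1-HIT; vc=[12,44]
#13 0xbe→b47/s7 MISS; vc=[12,44,39]

SEQ = [MISS, L1-HIT, L1-HIT, MISS, VC-HIT, MISS, MISS, VC-HIT, L1-HIT, MISS, MISS, L1-HIT, L1-HIT, MISS]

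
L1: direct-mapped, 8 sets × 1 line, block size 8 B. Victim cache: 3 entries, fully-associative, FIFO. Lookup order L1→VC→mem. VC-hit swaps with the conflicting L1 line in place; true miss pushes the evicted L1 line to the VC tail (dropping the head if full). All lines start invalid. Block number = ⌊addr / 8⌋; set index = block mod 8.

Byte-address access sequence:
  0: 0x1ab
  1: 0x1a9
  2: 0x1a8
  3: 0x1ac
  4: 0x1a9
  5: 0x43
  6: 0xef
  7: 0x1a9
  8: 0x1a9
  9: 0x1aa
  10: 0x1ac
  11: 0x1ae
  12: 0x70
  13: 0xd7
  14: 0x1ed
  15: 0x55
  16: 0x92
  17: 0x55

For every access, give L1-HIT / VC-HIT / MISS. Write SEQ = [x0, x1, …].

#0 0x1ab→b53/s5 MISS; vc=[]
#1 0x1a9→b53/s5 L1-HIT; vc=[]
#2 0x1a8→b53/s5 L1-HIT; vc=[]
#3 0x1ac→b53/s5 L1-HIT; vc=[]
#4 0x1a9→b53/s5 L1-HIT; vc=[]
#5 0x43→b8/s0 MISS; vc=[]
#6 0xef→b29/s5 MISS; vc=[53]
#7 0x1a9→b53/s5 VC-HIT; vc=[29]
#8 0x1a9→b53/s5 L1-HIT; vc=[29]
#9 0x1aa→b53/s5 L1-HIT; vc=[29]
#10 0x1ac→b53/s5 L1-HIT; vc=[29]
#11 0x1ae→b53/s5 L1-HIT; vc=[29]
#12 0x70→b14/s6 MISS; vc=[29]
#13 0xd7→b26/s2 MISS; vc=[29]
#14 0x1ed→b61/s5 MISS; vc=[29,53]
#15 0x55→b10/s2 MISS; vc=[29,53,26]
#16 0x92→b18/s2 MISS; vc=[53,26,10]
#17 0x55→b10/s2 VC-HIT; vc=[53,26,18]

SEQ = [MISS, L1-HIT, L1-HIT, L1-HIT, L1-HIT, MISS, MISS, VC-HIT, L1-HIT, L1-HIT, L1-HIT, L1-HIT, MISS, MISS, MISS, MISS, MISS, VC-HIT]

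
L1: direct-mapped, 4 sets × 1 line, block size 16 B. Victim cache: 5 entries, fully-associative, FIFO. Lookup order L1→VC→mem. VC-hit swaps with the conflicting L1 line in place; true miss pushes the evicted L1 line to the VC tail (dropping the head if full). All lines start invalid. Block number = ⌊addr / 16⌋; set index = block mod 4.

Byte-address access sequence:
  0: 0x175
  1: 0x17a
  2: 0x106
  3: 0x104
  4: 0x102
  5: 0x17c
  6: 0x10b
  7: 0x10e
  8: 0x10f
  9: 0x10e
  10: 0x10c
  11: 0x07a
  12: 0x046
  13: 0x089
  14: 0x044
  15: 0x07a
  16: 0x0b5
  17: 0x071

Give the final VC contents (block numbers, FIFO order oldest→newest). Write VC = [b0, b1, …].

#0 0x175→b23/s3 MISS; vc=[]
#1 0x17a→b23/s3 L1-HIT; vc=[]
#2 0x106→b16/s0 MISS; vc=[]
#3 0x104→b16/s0 L1-HIT; vc=[]
#4 0x102→b16/s0 L1-HIT; vc=[]
#5 0x17c→b23/s3 L1-HIT; vc=[]
#6 0x10b→b16/s0 L1-HIT; vc=[]
#7 0x10e→b16/s0 L1-HIT; vc=[]
#8 0x10f→b16/s0 L1-HIT; vc=[]
#9 0x10e→b16/s0 L1-HIT; vc=[]
#10 0x10c→b16/s0 L1-HIT; vc=[]
#11 0x7a→b7/s3 MISS; vc=[23]
#12 0x46→b4/s0 MISS; vc=[23,16]
#13 0x89→b8/s0 MISS; vc=[23,16,4]
#14 0x44→b4/s0 VC-HIT; vc=[23,16,8]
#15 0x7a→b7/s3 L1-HIT; vc=[23,16,8]
#16 0xb5→b11/s3 MISS; vc=[23,16,8,7]
#17 0x71→b7/s3 VC-HIT; vc=[23,16,8,11]

VC = [23, 16, 8, 11]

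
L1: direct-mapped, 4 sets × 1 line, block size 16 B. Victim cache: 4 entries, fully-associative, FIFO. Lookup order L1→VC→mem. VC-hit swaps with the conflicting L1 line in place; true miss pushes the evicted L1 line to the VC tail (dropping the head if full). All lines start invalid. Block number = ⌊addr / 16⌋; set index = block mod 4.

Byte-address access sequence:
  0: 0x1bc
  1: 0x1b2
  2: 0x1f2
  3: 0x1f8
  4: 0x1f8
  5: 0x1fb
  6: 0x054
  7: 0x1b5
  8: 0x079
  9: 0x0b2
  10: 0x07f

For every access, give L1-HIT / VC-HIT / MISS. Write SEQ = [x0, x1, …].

SEQ = [MISS, L1-HIT, MISS, L1-HIT, L1-HIT, L1-HIT, MISS, VC-HIT, MISS, MISS, VC-HIT]

  [0] addr=0x1bc blk=27 s=3: MISS | VC []
  [1] addr=0x1b2 blk=27 s=3: L1-HIT | VC []
  [2] addr=0x1f2 blk=31 s=3: MISS | VC [27]
  [3] addr=0x1f8 blk=31 s=3: L1-HIT | VC [27]
  [4] addr=0x1f8 blk=31 s=3: L1-HIT | VC [27]
  [5] addr=0x1fb blk=31 s=3: L1-HIT | VC [27]
  [6] addr=0x54 blk=5 s=1: MISS | VC [27]
  [7] addr=0x1b5 blk=27 s=3: VC-HIT | VC [31]
  [8] addr=0x79 blk=7 s=3: MISS | VC [31, 27]
  [9] addr=0xb2 blk=11 s=3: MISS | VC [31, 27, 7]
  [10] addr=0x7f blk=7 s=3: VC-HIT | VC [31, 27, 11]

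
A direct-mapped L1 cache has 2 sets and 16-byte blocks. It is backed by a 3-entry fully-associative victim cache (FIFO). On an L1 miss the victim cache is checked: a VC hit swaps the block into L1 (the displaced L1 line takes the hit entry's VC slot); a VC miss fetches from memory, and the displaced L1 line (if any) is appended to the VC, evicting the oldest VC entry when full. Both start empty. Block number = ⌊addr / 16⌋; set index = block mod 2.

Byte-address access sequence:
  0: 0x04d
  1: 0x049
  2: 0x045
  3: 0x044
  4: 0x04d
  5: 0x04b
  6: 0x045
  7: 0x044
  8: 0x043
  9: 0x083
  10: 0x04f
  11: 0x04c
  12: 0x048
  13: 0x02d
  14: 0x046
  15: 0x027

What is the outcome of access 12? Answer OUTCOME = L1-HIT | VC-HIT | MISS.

0: 0x4d (blk 4, set 0) → MISS  vc=[]
1: 0x49 (blk 4, set 0) → L1-HIT  vc=[]
2: 0x45 (blk 4, set 0) → L1-HIT  vc=[]
3: 0x44 (blk 4, set 0) → L1-HIT  vc=[]
4: 0x4d (blk 4, set 0) → L1-HIT  vc=[]
5: 0x4b (blk 4, set 0) → L1-HIT  vc=[]
6: 0x45 (blk 4, set 0) → L1-HIT  vc=[]
7: 0x44 (blk 4, set 0) → L1-HIT  vc=[]
8: 0x43 (blk 4, set 0) → L1-HIT  vc=[]
9: 0x83 (blk 8, set 0) → MISS  vc=[4]
10: 0x4f (blk 4, set 0) → VC-HIT  vc=[8]
11: 0x4c (blk 4, set 0) → L1-HIT  vc=[8]
12: 0x48 (blk 4, set 0) → L1-HIT  vc=[8]
13: 0x2d (blk 2, set 0) → MISS  vc=[8, 4]
14: 0x46 (blk 4, set 0) → VC-HIT  vc=[8, 2]
15: 0x27 (blk 2, set 0) → VC-HIT  vc=[8, 4]

OUTCOME = L1-HIT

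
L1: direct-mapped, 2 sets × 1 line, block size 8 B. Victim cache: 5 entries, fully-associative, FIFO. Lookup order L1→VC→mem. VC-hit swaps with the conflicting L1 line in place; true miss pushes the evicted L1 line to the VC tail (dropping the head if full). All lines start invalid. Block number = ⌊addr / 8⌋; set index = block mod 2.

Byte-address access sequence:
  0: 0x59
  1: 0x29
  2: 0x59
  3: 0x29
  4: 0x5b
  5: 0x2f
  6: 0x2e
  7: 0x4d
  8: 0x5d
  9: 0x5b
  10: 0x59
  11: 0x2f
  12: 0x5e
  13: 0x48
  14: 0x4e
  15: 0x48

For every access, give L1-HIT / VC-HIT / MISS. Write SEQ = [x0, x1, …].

0: 0x59 (blk 11, set 1) → MISS  vc=[]
1: 0x29 (blk 5, set 1) → MISS  vc=[11]
2: 0x59 (blk 11, set 1) → VC-HIT  vc=[5]
3: 0x29 (blk 5, set 1) → VC-HIT  vc=[11]
4: 0x5b (blk 11, set 1) → VC-HIT  vc=[5]
5: 0x2f (blk 5, set 1) → VC-HIT  vc=[11]
6: 0x2e (blk 5, set 1) → L1-HIT  vc=[11]
7: 0x4d (blk 9, set 1) → MISS  vc=[11, 5]
8: 0x5d (blk 11, set 1) → VC-HIT  vc=[9, 5]
9: 0x5b (blk 11, set 1) → L1-HIT  vc=[9, 5]
10: 0x59 (blk 11, set 1) → L1-HIT  vc=[9, 5]
11: 0x2f (blk 5, set 1) → VC-HIT  vc=[9, 11]
12: 0x5e (blk 11, set 1) → VC-HIT  vc=[9, 5]
13: 0x48 (blk 9, set 1) → VC-HIT  vc=[11, 5]
14: 0x4e (blk 9, set 1) → L1-HIT  vc=[11, 5]
15: 0x48 (blk 9, set 1) → L1-HIT  vc=[11, 5]

SEQ = [MISS, MISS, VC-HIT, VC-HIT, VC-HIT, VC-HIT, L1-HIT, MISS, VC-HIT, L1-HIT, L1-HIT, VC-HIT, VC-HIT, VC-HIT, L1-HIT, L1-HIT]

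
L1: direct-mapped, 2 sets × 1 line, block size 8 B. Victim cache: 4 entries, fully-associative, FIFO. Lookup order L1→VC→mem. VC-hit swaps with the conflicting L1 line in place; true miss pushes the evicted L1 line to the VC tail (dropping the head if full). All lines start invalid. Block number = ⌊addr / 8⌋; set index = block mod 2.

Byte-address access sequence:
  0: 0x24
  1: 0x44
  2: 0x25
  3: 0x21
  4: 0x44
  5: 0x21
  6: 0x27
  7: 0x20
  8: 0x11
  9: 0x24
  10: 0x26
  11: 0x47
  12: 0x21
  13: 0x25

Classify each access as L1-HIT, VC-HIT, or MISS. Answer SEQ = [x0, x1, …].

0: 0x24 (blk 4, set 0) → MISS  vc=[]
1: 0x44 (blk 8, set 0) → MISS  vc=[4]
2: 0x25 (blk 4, set 0) → VC-HIT  vc=[8]
3: 0x21 (blk 4, set 0) → L1-HIT  vc=[8]
4: 0x44 (blk 8, set 0) → VC-HIT  vc=[4]
5: 0x21 (blk 4, set 0) → VC-HIT  vc=[8]
6: 0x27 (blk 4, set 0) → L1-HIT  vc=[8]
7: 0x20 (blk 4, set 0) → L1-HIT  vc=[8]
8: 0x11 (blk 2, set 0) → MISS  vc=[8, 4]
9: 0x24 (blk 4, set 0) → VC-HIT  vc=[8, 2]
10: 0x26 (blk 4, set 0) → L1-HIT  vc=[8, 2]
11: 0x47 (blk 8, set 0) → VC-HIT  vc=[4, 2]
12: 0x21 (blk 4, set 0) → VC-HIT  vc=[8, 2]
13: 0x25 (blk 4, set 0) → L1-HIT  vc=[8, 2]

SEQ = [MISS, MISS, VC-HIT, L1-HIT, VC-HIT, VC-HIT, L1-HIT, L1-HIT, MISS, VC-HIT, L1-HIT, VC-HIT, VC-HIT, L1-HIT]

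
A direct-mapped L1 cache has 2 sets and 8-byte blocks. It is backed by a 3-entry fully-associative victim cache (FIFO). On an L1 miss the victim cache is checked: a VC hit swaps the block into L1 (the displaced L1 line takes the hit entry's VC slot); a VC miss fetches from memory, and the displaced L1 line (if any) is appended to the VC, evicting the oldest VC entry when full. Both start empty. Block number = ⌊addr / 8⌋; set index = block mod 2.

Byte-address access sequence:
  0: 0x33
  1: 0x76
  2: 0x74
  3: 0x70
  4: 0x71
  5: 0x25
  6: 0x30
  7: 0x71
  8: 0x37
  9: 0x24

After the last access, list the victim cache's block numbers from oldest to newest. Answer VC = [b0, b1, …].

VC = [6, 14]

#0 0x33→b6/s0 MISS; vc=[]
#1 0x76→b14/s0 MISS; vc=[6]
#2 0x74→b14/s0 L1-HIT; vc=[6]
#3 0x70→b14/s0 L1-HIT; vc=[6]
#4 0x71→b14/s0 L1-HIT; vc=[6]
#5 0x25→b4/s0 MISS; vc=[6,14]
#6 0x30→b6/s0 VC-HIT; vc=[4,14]
#7 0x71→b14/s0 VC-HIT; vc=[4,6]
#8 0x37→b6/s0 VC-HIT; vc=[4,14]
#9 0x24→b4/s0 VC-HIT; vc=[6,14]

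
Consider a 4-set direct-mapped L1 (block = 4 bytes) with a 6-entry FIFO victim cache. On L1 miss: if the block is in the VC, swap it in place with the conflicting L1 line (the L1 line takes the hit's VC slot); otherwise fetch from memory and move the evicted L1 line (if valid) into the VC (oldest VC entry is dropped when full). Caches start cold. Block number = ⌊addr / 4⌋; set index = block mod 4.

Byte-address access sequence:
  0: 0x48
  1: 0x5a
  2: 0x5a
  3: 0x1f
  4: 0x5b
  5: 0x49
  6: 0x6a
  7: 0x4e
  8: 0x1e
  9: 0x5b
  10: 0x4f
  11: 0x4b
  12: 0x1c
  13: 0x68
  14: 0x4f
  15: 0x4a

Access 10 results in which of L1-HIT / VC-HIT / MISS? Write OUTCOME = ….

  [0] addr=0x48 blk=18 s=2: MISS | VC []
  [1] addr=0x5a blk=22 s=2: MISS | VC [18]
  [2] addr=0x5a blk=22 s=2: L1-HIT | VC [18]
  [3] addr=0x1f blk=7 s=3: MISS | VC [18]
  [4] addr=0x5b blk=22 s=2: L1-HIT | VC [18]
  [5] addr=0x49 blk=18 s=2: VC-HIT | VC [22]
  [6] addr=0x6a blk=26 s=2: MISS | VC [22, 18]
  [7] addr=0x4e blk=19 s=3: MISS | VC [22, 18, 7]
  [8] addr=0x1e blk=7 s=3: VC-HIT | VC [22, 18, 19]
  [9] addr=0x5b blk=22 s=2: VC-HIT | VC [26, 18, 19]
  [10] addr=0x4f blk=19 s=3: VC-HIT | VC [26, 18, 7]
  [11] addr=0x4b blk=18 s=2: VC-HIT | VC [26, 22, 7]
  [12] addr=0x1c blk=7 s=3: VC-HIT | VC [26, 22, 19]
  [13] addr=0x68 blk=26 s=2: VC-HIT | VC [18, 22, 19]
  [14] addr=0x4f blk=19 s=3: VC-HIT | VC [18, 22, 7]
  [15] addr=0x4a blk=18 s=2: VC-HIT | VC [26, 22, 7]

OUTCOME = VC-HIT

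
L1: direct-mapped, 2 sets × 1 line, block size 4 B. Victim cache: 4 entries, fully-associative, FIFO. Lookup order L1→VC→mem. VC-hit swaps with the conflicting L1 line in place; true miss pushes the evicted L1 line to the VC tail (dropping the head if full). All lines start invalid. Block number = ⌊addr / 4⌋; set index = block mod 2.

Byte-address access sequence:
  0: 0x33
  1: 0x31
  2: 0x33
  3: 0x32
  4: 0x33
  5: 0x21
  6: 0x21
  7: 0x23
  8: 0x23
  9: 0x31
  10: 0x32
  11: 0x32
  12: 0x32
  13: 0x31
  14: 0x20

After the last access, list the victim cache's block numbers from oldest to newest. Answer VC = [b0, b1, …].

VC = [12]

#0 0x33→b12/s0 MISS; vc=[]
#1 0x31→b12/s0 L1-HIT; vc=[]
#2 0x33→b12/s0 L1-HIT; vc=[]
#3 0x32→b12/s0 L1-HIT; vc=[]
#4 0x33→b12/s0 L1-HIT; vc=[]
#5 0x21→b8/s0 MISS; vc=[12]
#6 0x21→b8/s0 L1-HIT; vc=[12]
#7 0x23→b8/s0 L1-HIT; vc=[12]
#8 0x23→b8/s0 L1-HIT; vc=[12]
#9 0x31→b12/s0 VC-HIT; vc=[8]
#10 0x32→b12/s0 L1-HIT; vc=[8]
#11 0x32→b12/s0 L1-HIT; vc=[8]
#12 0x32→b12/s0 L1-HIT; vc=[8]
#13 0x31→b12/s0 L1-HIT; vc=[8]
#14 0x20→b8/s0 VC-HIT; vc=[12]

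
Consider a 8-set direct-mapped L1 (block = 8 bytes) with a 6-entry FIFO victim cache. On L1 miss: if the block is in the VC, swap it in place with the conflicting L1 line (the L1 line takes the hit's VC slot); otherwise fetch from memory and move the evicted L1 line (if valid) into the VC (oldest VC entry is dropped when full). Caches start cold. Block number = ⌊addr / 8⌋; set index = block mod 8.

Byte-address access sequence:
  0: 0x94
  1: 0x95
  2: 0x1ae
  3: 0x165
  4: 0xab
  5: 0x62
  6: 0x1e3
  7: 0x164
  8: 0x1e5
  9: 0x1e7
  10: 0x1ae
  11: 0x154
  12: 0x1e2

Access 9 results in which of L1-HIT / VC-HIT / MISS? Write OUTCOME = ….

OUTCOME = L1-HIT

#0 0x94→b18/s2 MISS; vc=[]
#1 0x95→b18/s2 L1-HIT; vc=[]
#2 0x1ae→b53/s5 MISS; vc=[]
#3 0x165→b44/s4 MISS; vc=[]
#4 0xab→b21/s5 MISS; vc=[53]
#5 0x62→b12/s4 MISS; vc=[53,44]
#6 0x1e3→b60/s4 MISS; vc=[53,44,12]
#7 0x164→b44/s4 VC-HIT; vc=[53,60,12]
#8 0x1e5→b60/s4 VC-HIT; vc=[53,44,12]
#9 0x1e7→b60/s4 L1-HIT; vc=[53,44,12]
#10 0x1ae→b53/s5 VC-HIT; vc=[21,44,12]
#11 0x154→b42/s2 MISS; vc=[21,44,12,18]
#12 0x1e2→b60/s4 L1-HIT; vc=[21,44,12,18]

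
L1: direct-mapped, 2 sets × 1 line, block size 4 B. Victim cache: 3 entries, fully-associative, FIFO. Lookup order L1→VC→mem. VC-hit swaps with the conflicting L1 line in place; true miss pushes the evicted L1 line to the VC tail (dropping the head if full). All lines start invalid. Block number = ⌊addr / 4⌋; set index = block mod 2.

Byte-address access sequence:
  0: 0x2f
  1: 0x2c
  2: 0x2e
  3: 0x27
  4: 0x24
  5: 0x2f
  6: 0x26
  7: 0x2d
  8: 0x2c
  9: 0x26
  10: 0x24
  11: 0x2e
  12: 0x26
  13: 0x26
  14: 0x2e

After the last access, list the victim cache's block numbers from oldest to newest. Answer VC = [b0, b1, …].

#0 0x2f→b11/s1 MISS; vc=[]
#1 0x2c→b11/s1 L1-HIT; vc=[]
#2 0x2e→b11/s1 L1-HIT; vc=[]
#3 0x27→b9/s1 MISS; vc=[11]
#4 0x24→b9/s1 L1-HIT; vc=[11]
#5 0x2f→b11/s1 VC-HIT; vc=[9]
#6 0x26→b9/s1 VC-HIT; vc=[11]
#7 0x2d→b11/s1 VC-HIT; vc=[9]
#8 0x2c→b11/s1 L1-HIT; vc=[9]
#9 0x26→b9/s1 VC-HIT; vc=[11]
#10 0x24→b9/s1 L1-HIT; vc=[11]
#11 0x2e→b11/s1 VC-HIT; vc=[9]
#12 0x26→b9/s1 VC-HIT; vc=[11]
#13 0x26→b9/s1 L1-HIT; vc=[11]
#14 0x2e→b11/s1 VC-HIT; vc=[9]

VC = [9]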